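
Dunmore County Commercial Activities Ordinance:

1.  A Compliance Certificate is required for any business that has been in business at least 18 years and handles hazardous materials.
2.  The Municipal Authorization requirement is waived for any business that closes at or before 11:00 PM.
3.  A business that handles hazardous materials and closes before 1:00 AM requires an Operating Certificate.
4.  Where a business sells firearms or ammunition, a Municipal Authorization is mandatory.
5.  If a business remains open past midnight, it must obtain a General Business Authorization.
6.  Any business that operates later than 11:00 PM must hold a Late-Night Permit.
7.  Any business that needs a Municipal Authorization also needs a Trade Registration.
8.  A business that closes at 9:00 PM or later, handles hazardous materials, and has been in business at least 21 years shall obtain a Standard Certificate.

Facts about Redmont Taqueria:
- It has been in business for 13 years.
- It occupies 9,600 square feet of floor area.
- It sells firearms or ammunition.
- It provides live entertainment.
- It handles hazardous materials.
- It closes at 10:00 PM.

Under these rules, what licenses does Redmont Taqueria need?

1. years in business 13 < 18; handles hazardous materials → Compliance Certificate not required.
2. closes 10:00 PM, at/before 11:00 PM → exempt from Municipal Authorization.
3. handles hazardous materials; closes 10:00 PM, at/before 1:00 AM → Operating Certificate required.
4. sells firearms or ammunition → Municipal Authorization required.
5. closes 10:00 PM, at/before midnight → General Business Authorization not required.
6. closes 10:00 PM, at/before 11:00 PM → Late-Night Permit not required.
7. Municipal Authorization is not required → no effect.
8. closes 10:00 PM, after 9:00 PM; handles hazardous materials; years in business 13 < 21 → Standard Certificate not required.

Operating Certificate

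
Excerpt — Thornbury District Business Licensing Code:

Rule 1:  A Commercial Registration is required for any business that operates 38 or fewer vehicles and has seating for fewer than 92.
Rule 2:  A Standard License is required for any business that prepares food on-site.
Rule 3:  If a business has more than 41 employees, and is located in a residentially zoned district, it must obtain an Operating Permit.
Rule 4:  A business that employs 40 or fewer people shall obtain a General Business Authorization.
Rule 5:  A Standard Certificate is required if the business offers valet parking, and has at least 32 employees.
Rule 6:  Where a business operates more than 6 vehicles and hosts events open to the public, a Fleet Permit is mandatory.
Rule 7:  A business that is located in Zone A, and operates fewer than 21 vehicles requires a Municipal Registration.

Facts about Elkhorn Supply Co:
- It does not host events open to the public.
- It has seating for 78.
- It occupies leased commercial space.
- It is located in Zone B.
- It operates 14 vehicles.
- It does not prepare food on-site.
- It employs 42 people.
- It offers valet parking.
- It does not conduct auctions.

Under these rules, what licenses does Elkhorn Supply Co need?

Rule 1: vehicles 14 ≤ 38; seating 78 < 92 → Commercial Registration required.
Rule 2: does not prepare food on-site → Standard License not required.
Rule 3: employees 42 > 41; is located in Zone B (not: is located in a residentially zoned district) → Operating Permit not required.
Rule 4: employees 42 > 40 → General Business Authorization not required.
Rule 5: offers valet parking; employees 42 ≥ 32 → Standard Certificate required.
Rule 6: vehicles 14 > 6; does not host events open to the public → Fleet Permit not required.
Rule 7: is located in Zone B (not: is located in Zone A); vehicles 14 < 21 → Municipal Registration not required.

Commercial Registration, Standard Certificate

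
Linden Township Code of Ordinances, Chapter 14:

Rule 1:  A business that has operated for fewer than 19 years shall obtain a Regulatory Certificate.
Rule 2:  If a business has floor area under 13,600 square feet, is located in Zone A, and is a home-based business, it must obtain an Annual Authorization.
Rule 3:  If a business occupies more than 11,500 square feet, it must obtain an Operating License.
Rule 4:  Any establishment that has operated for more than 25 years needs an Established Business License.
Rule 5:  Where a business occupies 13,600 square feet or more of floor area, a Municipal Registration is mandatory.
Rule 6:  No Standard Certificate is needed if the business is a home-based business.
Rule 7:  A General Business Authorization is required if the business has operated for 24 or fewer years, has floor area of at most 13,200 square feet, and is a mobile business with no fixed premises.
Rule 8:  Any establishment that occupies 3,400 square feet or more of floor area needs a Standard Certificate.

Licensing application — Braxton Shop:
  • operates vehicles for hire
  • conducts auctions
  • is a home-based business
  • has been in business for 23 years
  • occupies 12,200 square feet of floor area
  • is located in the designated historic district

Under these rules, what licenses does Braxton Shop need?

Rule 1: years in business 23 ≥ 19 → Regulatory Certificate not required.
Rule 2: floor area 12,200 square feet < 13,600 square feet; is located in the designated historic district (not: is located in Zone A); is a home-based business → Annual Authorization not required.
Rule 3: floor area 12,200 square feet > 11,500 square feet → Operating License required.
Rule 4: years in business 23 ≤ 25 → Established Business License not required.
Rule 5: floor area 12,200 square feet < 13,600 square feet → Municipal Registration not required.
Rule 6: is a home-based business → exempt from Standard Certificate.
Rule 7: years in business 23 ≤ 24; floor area 12,200 square feet ≤ 13,200 square feet; is a home-based business (not: is a mobile business with no fixed premises) → General Business Authorization not required.
Rule 8: floor area 12,200 square feet ≥ 3,400 square feet → Standard Certificate required.

Operating License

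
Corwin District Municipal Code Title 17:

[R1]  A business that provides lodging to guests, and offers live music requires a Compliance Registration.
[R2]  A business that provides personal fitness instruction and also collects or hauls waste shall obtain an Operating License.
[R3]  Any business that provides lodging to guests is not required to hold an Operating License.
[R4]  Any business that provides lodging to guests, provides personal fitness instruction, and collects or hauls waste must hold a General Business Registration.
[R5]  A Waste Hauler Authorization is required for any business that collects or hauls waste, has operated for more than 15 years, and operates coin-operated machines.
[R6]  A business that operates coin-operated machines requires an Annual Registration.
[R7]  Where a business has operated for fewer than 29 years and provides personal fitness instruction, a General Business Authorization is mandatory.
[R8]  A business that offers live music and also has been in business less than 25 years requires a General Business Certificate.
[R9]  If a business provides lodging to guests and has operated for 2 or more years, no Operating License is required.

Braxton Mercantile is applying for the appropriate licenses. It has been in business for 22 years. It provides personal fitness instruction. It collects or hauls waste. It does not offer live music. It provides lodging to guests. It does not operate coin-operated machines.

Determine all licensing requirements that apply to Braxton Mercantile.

[R1] provides lodging to guests; does not offer live music → Compliance Registration not required.
[R2] provides personal fitness instruction; collects or hauls waste → Operating License required.
[R3] provides lodging to guests → exempt from Operating License.
[R4] provides lodging to guests; provides personal fitness instruction; collects or hauls waste → General Business Registration required.
[R5] collects or hauls waste; years in business 22 > 15; does not operate coin-operated machines → Waste Hauler Authorization not required.
[R6] does not operate coin-operated machines → Annual Registration not required.
[R7] years in business 22 < 29; provides personal fitness instruction → General Business Authorization required.
[R8] does not offer live music; years in business 22 < 25 → General Business Certificate not required.
[R9] provides lodging to guests; years in business 22 ≥ 2 → exempt from Operating License.

General Business Authorization, General Business Registration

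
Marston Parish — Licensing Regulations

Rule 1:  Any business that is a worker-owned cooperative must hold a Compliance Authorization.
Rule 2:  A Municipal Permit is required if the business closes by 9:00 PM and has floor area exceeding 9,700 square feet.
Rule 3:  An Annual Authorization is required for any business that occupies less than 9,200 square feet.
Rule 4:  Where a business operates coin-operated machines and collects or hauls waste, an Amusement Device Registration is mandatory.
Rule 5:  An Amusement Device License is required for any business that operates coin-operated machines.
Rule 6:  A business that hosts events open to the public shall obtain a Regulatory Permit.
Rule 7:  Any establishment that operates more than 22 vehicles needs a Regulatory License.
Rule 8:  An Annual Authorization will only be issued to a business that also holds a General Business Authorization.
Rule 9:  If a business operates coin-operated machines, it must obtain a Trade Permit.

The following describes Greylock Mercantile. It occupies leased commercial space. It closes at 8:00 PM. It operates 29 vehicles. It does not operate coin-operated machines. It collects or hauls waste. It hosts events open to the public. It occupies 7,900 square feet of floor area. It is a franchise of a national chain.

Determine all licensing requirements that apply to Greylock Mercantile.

Annual Authorization, General Business Authorization, Regulatory License, Regulatory Permit

Rule 1: is a franchise of a national chain (not: is a worker-owned cooperative) → Compliance Authorization not required.
Rule 2: closes 8:00 PM, at/before 9:00 PM; floor area 7,900 square feet ≤ 9,700 square feet → Municipal Permit not required.
Rule 3: floor area 7,900 square feet < 9,200 square feet → Annual Authorization required.
Rule 4: does not operate coin-operated machines; collects or hauls waste → Amusement Device Registration not required.
Rule 5: does not operate coin-operated machines → Amusement Device License not required.
Rule 6: hosts events open to the public → Regulatory Permit required.
Rule 7: vehicles 29 > 22 → Regulatory License required.
Rule 8: Annual Authorization is required → General Business Authorization also required.
Rule 9: does not operate coin-operated machines → Trade Permit not required.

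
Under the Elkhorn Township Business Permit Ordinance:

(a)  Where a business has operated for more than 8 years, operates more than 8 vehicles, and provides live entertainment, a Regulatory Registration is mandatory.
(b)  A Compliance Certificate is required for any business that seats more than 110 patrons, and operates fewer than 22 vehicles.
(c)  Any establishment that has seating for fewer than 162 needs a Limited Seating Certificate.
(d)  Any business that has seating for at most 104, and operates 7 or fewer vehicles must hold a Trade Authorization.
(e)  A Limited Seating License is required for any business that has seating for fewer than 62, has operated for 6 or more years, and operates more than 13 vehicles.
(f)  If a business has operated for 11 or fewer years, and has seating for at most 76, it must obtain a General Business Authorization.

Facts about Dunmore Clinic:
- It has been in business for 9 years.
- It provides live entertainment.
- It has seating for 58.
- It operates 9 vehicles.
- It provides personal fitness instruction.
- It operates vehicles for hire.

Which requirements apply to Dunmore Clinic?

(a) years in business 9 > 8; vehicles 9 > 8; provides live entertainment → Regulatory Registration required.
(b) seating 58 ≤ 110; vehicles 9 < 22 → Compliance Certificate not required.
(c) seating 58 < 162 → Limited Seating Certificate required.
(d) seating 58 ≤ 104; vehicles 9 > 7 → Trade Authorization not required.
(e) seating 58 < 62; years in business 9 ≥ 6; vehicles 9 ≤ 13 → Limited Seating License not required.
(f) years in business 9 ≤ 11; seating 58 ≤ 76 → General Business Authorization required.

General Business Authorization, Limited Seating Certificate, Regulatory Registration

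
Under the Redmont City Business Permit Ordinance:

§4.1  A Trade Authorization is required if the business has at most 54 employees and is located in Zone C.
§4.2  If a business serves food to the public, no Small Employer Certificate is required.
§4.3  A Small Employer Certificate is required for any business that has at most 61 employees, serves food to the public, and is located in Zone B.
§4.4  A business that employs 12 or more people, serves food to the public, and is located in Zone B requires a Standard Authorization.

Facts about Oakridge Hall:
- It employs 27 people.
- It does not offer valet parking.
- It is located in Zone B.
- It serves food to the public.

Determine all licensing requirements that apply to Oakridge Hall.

§4.1 employees 27 ≤ 54; is located in Zone B (not: is located in Zone C) → Trade Authorization not required.
§4.2 serves food to the public → exempt from Small Employer Certificate.
§4.3 employees 27 ≤ 61; serves food to the public; is located in Zone B → Small Employer Certificate required.
§4.4 employees 27 ≥ 12; serves food to the public; is located in Zone B → Standard Authorization required.

Standard Authorization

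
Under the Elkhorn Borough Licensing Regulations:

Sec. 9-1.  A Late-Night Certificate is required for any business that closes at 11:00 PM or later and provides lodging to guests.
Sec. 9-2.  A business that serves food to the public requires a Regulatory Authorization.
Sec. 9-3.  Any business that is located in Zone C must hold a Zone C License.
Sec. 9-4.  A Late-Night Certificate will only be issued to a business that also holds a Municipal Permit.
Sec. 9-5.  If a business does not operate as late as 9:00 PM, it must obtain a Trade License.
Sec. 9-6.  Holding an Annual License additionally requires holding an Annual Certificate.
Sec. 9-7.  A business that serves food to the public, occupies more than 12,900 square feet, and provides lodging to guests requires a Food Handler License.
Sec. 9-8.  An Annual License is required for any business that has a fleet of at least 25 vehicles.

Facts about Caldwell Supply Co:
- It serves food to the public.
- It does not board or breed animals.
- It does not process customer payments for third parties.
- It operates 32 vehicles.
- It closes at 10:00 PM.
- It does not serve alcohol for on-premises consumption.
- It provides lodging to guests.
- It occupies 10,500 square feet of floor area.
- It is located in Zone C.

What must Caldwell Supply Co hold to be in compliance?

Sec. 9-1. closes 10:00 PM, at/before 11:00 PM; provides lodging to guests → Late-Night Certificate not required.
Sec. 9-2. serves food to the public → Regulatory Authorization required.
Sec. 9-3. is located in Zone C → Zone C License required.
Sec. 9-4. Late-Night Certificate is not required → no effect.
Sec. 9-5. closes 10:00 PM, after 9:00 PM → Trade License not required.
Sec. 9-6. Annual License is required → Annual Certificate also required.
Sec. 9-7. serves food to the public; floor area 10,500 square feet ≤ 12,900 square feet; provides lodging to guests → Food Handler License not required.
Sec. 9-8. vehicles 32 ≥ 25 → Annual License required.

Annual Certificate, Annual License, Regulatory Authorization, Zone C License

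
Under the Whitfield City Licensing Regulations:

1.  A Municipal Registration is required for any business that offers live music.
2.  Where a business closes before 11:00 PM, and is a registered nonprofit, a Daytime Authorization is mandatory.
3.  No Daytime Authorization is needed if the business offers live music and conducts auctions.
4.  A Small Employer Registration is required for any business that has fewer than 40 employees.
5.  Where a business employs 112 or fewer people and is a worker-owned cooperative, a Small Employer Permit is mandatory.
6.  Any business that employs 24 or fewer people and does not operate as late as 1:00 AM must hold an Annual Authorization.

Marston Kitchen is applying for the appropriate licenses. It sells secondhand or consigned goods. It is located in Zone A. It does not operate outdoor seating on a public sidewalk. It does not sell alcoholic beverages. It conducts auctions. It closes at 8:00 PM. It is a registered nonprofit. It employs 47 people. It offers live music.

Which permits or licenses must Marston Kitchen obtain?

1. offers live music → Municipal Registration required.
2. closes 8:00 PM, at/before 11:00 PM; is a registered nonprofit → Daytime Authorization required.
3. offers live music; conducts auctions → exempt from Daytime Authorization.
4. employees 47 ≥ 40 → Small Employer Registration not required.
5. employees 47 ≤ 112; is a registered nonprofit (not: is a worker-owned cooperative) → Small Employer Permit not required.
6. employees 47 > 24; closes 8:00 PM, at/before 1:00 AM → Annual Authorization not required.

Municipal Registration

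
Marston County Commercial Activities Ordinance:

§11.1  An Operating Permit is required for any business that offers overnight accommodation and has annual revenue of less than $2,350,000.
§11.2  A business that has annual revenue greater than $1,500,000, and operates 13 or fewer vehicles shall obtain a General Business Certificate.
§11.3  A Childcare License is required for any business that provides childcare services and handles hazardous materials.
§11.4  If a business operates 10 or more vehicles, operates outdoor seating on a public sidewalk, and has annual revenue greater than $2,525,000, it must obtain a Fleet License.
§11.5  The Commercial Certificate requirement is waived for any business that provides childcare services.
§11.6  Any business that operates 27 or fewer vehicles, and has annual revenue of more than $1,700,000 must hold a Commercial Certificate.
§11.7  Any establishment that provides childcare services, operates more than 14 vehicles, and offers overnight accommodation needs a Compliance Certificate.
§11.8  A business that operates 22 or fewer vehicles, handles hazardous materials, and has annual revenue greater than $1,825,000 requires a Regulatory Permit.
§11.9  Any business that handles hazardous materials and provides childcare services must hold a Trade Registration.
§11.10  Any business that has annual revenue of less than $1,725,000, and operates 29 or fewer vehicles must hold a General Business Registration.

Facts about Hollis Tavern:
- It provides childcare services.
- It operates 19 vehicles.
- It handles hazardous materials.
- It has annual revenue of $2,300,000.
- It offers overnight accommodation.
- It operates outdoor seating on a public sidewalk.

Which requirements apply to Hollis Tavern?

Childcare License, Compliance Certificate, Operating Permit, Regulatory Permit, Trade Registration

§11.1 offers overnight accommodation; revenue $2,300,000 < $2,350,000 → Operating Permit required.
§11.2 revenue $2,300,000 > $1,500,000; vehicles 19 > 13 → General Business Certificate not required.
§11.3 provides childcare services; handles hazardous materials → Childcare License required.
§11.4 vehicles 19 ≥ 10; operates outdoor seating on a public sidewalk; revenue $2,300,000 ≤ $2,525,000 → Fleet License not required.
§11.5 provides childcare services → exempt from Commercial Certificate.
§11.6 vehicles 19 ≤ 27; revenue $2,300,000 > $1,700,000 → Commercial Certificate required.
§11.7 provides childcare services; vehicles 19 > 14; offers overnight accommodation → Compliance Certificate required.
§11.8 vehicles 19 ≤ 22; handles hazardous materials; revenue $2,300,000 > $1,825,000 → Regulatory Permit required.
§11.9 handles hazardous materials; provides childcare services → Trade Registration required.
§11.10 revenue $2,300,000 ≥ $1,725,000; vehicles 19 ≤ 29 → General Business Registration not required.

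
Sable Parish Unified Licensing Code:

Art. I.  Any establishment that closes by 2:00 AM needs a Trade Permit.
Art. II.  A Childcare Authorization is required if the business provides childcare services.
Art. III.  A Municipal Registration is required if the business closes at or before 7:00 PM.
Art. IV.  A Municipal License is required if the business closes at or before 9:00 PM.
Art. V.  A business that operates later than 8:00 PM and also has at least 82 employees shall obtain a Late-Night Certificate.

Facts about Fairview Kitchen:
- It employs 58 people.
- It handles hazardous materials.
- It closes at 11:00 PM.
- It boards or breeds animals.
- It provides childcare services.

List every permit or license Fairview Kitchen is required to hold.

Art. I. closes 11:00 PM, at/before 2:00 AM → Trade Permit required.
Art. II. provides childcare services → Childcare Authorization required.
Art. III. closes 11:00 PM, after 7:00 PM → Municipal Registration not required.
Art. IV. closes 11:00 PM, after 9:00 PM → Municipal License not required.
Art. V. closes 11:00 PM, after 8:00 PM; employees 58 < 82 → Late-Night Certificate not required.

Childcare Authorization, Trade Permit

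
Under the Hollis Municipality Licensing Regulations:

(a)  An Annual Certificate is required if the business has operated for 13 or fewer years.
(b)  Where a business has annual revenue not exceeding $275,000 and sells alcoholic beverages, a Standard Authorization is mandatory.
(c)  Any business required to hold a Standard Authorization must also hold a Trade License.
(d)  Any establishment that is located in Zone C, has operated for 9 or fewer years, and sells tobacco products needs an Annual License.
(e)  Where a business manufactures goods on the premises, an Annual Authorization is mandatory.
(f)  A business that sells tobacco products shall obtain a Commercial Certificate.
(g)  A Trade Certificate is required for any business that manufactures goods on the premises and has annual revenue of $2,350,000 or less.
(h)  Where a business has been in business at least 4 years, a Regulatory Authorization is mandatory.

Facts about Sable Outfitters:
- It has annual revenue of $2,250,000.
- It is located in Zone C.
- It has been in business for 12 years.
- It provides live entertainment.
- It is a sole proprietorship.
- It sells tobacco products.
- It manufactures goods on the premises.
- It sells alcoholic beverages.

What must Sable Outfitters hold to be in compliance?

Annual Authorization, Annual Certificate, Commercial Certificate, Regulatory Authorization, Trade Certificate

(a) years in business 12 ≤ 13 → Annual Certificate required.
(b) revenue $2,250,000 > $275,000; sells alcoholic beverages → Standard Authorization not required.
(c) Standard Authorization is not required → no effect.
(d) is located in Zone C; years in business 12 > 9; sells tobacco products → Annual License not required.
(e) manufactures goods on the premises → Annual Authorization required.
(f) sells tobacco products → Commercial Certificate required.
(g) manufactures goods on the premises; revenue $2,250,000 ≤ $2,350,000 → Trade Certificate required.
(h) years in business 12 ≥ 4 → Regulatory Authorization required.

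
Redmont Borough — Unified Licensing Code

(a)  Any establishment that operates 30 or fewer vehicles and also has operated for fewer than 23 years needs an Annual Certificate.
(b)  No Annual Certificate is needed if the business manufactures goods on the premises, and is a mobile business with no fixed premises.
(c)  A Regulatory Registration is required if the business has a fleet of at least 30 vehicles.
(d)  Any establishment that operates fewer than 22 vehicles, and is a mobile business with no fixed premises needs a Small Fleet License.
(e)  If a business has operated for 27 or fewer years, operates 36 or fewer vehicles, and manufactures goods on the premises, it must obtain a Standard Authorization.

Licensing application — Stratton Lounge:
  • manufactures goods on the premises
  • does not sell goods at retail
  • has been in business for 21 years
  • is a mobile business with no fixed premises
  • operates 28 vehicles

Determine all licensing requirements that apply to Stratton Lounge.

(a) vehicles 28 ≤ 30; years in business 21 < 23 → Annual Certificate required.
(b) manufactures goods on the premises; is a mobile business with no fixed premises → exempt from Annual Certificate.
(c) vehicles 28 < 30 → Regulatory Registration not required.
(d) vehicles 28 ≥ 22; is a mobile business with no fixed premises → Small Fleet License not required.
(e) years in business 21 ≤ 27; vehicles 28 ≤ 36; manufactures goods on the premises → Standard Authorization required.

Standard Authorization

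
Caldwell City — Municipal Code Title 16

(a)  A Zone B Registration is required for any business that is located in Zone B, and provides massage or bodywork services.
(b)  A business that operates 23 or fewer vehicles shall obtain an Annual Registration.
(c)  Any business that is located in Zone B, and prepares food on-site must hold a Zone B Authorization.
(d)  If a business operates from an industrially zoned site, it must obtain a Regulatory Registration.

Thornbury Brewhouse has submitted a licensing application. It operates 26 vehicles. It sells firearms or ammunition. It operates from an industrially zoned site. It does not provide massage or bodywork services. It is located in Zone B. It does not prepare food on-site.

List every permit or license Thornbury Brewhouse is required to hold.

(a) is located in Zone B; does not provide massage or bodywork services → Zone B Registration not required.
(b) vehicles 26 > 23 → Annual Registration not required.
(c) is located in Zone B; does not prepare food on-site → Zone B Authorization not required.
(d) operates from an industrially zoned site → Regulatory Registration required.

Regulatory Registration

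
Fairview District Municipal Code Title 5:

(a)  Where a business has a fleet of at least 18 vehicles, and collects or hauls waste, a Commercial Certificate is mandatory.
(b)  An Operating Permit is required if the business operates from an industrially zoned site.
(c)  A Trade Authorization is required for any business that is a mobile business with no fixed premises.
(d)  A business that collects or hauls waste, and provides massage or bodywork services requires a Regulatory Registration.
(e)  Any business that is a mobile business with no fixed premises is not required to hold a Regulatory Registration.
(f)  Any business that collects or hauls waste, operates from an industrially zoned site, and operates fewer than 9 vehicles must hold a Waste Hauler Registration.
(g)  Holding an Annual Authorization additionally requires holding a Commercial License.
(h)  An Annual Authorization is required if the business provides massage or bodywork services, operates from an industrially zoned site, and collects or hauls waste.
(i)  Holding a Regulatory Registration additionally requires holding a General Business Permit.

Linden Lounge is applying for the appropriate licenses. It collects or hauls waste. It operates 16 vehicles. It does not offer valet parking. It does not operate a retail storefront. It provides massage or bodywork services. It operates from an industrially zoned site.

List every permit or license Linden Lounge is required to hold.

Annual Authorization, Commercial License, General Business Permit, Operating Permit, Regulatory Registration

(a) vehicles 16 < 18; collects or hauls waste → Commercial Certificate not required.
(b) operates from an industrially zoned site → Operating Permit required.
(c) operates from an industrially zoned site (not: is a mobile business with no fixed premises) → Trade Authorization not required.
(d) collects or hauls waste; provides massage or bodywork services → Regulatory Registration required.
(e) operates from an industrially zoned site (not: is a mobile business with no fixed premises) → Regulatory Registration exemption does not apply.
(f) collects or hauls waste; operates from an industrially zoned site; vehicles 16 ≥ 9 → Waste Hauler Registration not required.
(g) Annual Authorization is required → Commercial License also required.
(h) provides massage or bodywork services; operates from an industrially zoned site; collects or hauls waste → Annual Authorization required.
(i) Regulatory Registration is required → General Business Permit also required.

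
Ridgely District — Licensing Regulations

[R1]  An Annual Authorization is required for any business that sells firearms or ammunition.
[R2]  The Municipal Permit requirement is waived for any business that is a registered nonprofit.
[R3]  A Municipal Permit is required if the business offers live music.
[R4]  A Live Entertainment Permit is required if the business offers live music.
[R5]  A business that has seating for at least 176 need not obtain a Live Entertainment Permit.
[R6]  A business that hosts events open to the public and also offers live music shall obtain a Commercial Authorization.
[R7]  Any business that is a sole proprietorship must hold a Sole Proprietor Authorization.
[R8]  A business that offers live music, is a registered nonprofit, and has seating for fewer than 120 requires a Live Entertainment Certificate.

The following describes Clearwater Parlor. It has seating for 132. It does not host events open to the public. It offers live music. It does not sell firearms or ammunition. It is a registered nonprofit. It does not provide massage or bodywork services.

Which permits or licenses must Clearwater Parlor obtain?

[R1] does not sell firearms or ammunition → Annual Authorization not required.
[R2] is a registered nonprofit → exempt from Municipal Permit.
[R3] offers live music → Municipal Permit required.
[R4] offers live music → Live Entertainment Permit required.
[R5] seating 132 < 176 → Live Entertainment Permit exemption does not apply.
[R6] does not host events open to the public; offers live music → Commercial Authorization not required.
[R7] is a registered nonprofit (not: is a sole proprietorship) → Sole Proprietor Authorization not required.
[R8] offers live music; is a registered nonprofit; seating 132 ≥ 120 → Live Entertainment Certificate not required.

Live Entertainment Permit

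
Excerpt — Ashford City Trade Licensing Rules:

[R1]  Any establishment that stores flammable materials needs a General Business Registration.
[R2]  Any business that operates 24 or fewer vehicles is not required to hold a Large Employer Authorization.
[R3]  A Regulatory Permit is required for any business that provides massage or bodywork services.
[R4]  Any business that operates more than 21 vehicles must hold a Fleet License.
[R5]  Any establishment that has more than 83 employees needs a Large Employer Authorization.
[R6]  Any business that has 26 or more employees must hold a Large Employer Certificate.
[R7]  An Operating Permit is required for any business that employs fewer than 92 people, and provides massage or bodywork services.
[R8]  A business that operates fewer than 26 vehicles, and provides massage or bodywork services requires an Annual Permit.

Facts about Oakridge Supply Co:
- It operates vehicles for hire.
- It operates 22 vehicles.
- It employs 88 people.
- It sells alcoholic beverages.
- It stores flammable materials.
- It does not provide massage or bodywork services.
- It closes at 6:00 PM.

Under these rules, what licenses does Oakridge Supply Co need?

Fleet License, General Business Registration, Large Employer Certificate

[R1] stores flammable materials → General Business Registration required.
[R2] vehicles 22 ≤ 24 → exempt from Large Employer Authorization.
[R3] does not provide massage or bodywork services → Regulatory Permit not required.
[R4] vehicles 22 > 21 → Fleet License required.
[R5] employees 88 > 83 → Large Employer Authorization required.
[R6] employees 88 ≥ 26 → Large Employer Certificate required.
[R7] employees 88 < 92; does not provide massage or bodywork services → Operating Permit not required.
[R8] vehicles 22 < 26; does not provide massage or bodywork services → Annual Permit not required.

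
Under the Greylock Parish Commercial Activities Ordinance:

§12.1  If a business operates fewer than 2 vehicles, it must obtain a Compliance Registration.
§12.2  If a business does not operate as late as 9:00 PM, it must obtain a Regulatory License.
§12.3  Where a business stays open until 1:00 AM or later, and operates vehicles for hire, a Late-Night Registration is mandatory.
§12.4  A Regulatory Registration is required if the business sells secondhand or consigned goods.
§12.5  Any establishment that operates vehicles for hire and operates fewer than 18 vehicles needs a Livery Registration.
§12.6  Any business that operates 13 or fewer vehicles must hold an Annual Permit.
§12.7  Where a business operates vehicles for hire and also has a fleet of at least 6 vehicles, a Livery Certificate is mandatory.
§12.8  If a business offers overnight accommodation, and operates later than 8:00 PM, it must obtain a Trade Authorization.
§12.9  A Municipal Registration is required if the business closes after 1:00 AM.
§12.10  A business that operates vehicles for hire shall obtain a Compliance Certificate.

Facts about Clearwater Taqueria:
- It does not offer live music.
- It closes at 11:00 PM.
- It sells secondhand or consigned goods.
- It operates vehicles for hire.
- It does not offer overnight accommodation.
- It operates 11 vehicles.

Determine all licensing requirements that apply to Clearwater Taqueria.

§12.1 vehicles 11 ≥ 2 → Compliance Registration not required.
§12.2 closes 11:00 PM, after 9:00 PM → Regulatory License not required.
§12.3 closes 11:00 PM, at/before 1:00 AM; operates vehicles for hire → Late-Night Registration not required.
§12.4 sells secondhand or consigned goods → Regulatory Registration required.
§12.5 operates vehicles for hire; vehicles 11 < 18 → Livery Registration required.
§12.6 vehicles 11 ≤ 13 → Annual Permit required.
§12.7 operates vehicles for hire; vehicles 11 ≥ 6 → Livery Certificate required.
§12.8 does not offer overnight accommodation; closes 11:00 PM, after 8:00 PM → Trade Authorization not required.
§12.9 closes 11:00 PM, at/before 1:00 AM → Municipal Registration not required.
§12.10 operates vehicles for hire → Compliance Certificate required.

Annual Permit, Compliance Certificate, Livery Certificate, Livery Registration, Regulatory Registration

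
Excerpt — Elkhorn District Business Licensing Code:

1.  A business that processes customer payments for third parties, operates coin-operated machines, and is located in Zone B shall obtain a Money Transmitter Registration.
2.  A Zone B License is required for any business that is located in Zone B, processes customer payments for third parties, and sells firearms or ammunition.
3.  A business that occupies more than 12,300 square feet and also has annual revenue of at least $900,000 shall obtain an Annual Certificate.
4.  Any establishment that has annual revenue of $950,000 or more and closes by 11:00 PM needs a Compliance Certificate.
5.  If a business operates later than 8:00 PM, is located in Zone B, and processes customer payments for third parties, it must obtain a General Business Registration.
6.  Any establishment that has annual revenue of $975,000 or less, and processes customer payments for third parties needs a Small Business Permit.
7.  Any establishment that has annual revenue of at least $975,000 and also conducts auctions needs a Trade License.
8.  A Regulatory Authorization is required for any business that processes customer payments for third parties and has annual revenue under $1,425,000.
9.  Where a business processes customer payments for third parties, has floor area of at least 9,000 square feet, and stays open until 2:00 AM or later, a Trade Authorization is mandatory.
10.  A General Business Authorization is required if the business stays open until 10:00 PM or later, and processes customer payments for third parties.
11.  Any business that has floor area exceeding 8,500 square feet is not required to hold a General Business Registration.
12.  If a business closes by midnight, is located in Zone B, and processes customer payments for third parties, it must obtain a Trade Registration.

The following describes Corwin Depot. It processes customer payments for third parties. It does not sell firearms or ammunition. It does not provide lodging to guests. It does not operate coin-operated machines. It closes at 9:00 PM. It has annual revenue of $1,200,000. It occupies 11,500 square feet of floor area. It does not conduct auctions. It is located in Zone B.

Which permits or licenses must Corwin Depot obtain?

Compliance Certificate, Regulatory Authorization, Trade Registration

1. processes customer payments for third parties; does not operate coin-operated machines; is located in Zone B → Money Transmitter Registration not required.
2. is located in Zone B; processes customer payments for third parties; does not sell firearms or ammunition → Zone B License not required.
3. floor area 11,500 square feet ≤ 12,300 square feet; revenue $1,200,000 ≥ $900,000 → Annual Certificate not required.
4. revenue $1,200,000 ≥ $950,000; closes 9:00 PM, at/before 11:00 PM → Compliance Certificate required.
5. closes 9:00 PM, after 8:00 PM; is located in Zone B; processes customer payments for third parties → General Business Registration required.
6. revenue $1,200,000 > $975,000; processes customer payments for third parties → Small Business Permit not required.
7. revenue $1,200,000 ≥ $975,000; does not conduct auctions → Trade License not required.
8. processes customer payments for third parties; revenue $1,200,000 < $1,425,000 → Regulatory Authorization required.
9. processes customer payments for third parties; floor area 11,500 square feet ≥ 9,000 square feet; closes 9:00 PM, at/before 2:00 AM → Trade Authorization not required.
10. closes 9:00 PM, at/before 10:00 PM; processes customer payments for third parties → General Business Authorization not required.
11. floor area 11,500 square feet > 8,500 square feet → exempt from General Business Registration.
12. closes 9:00 PM, at/before midnight; is located in Zone B; processes customer payments for third parties → Trade Registration required.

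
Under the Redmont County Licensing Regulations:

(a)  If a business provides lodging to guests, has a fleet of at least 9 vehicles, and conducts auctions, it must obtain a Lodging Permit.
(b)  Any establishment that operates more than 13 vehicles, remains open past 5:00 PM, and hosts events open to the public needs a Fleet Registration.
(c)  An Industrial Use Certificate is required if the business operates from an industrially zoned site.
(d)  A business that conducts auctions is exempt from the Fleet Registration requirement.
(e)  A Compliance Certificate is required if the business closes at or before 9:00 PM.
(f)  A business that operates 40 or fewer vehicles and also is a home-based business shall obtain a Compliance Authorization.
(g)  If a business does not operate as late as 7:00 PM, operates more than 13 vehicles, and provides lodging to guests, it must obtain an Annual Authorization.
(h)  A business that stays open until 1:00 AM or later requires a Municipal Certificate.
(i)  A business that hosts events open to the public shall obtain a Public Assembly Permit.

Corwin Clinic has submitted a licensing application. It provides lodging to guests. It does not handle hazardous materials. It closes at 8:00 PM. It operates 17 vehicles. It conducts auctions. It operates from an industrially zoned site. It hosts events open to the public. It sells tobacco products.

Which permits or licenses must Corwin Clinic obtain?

(a) provides lodging to guests; vehicles 17 ≥ 9; conducts auctions → Lodging Permit required.
(b) vehicles 17 > 13; closes 8:00 PM, after 5:00 PM; hosts events open to the public → Fleet Registration required.
(c) operates from an industrially zoned site → Industrial Use Certificate required.
(d) conducts auctions → exempt from Fleet Registration.
(e) closes 8:00 PM, at/before 9:00 PM → Compliance Certificate required.
(f) vehicles 17 ≤ 40; operates from an industrially zoned site (not: is a home-based business) → Compliance Authorization not required.
(g) closes 8:00 PM, after 7:00 PM; vehicles 17 > 13; provides lodging to guests → Annual Authorization not required.
(h) closes 8:00 PM, at/before 1:00 AM → Municipal Certificate not required.
(i) hosts events open to the public → Public Assembly Permit required.

Compliance Certificate, Industrial Use Certificate, Lodging Permit, Public Assembly Permit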